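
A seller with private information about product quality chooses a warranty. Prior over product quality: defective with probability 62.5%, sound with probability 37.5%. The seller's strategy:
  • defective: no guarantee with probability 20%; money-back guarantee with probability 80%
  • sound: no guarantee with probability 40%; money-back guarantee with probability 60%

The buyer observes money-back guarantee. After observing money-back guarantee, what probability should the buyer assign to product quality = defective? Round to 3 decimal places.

0.690

Apply Bayes' rule using the sender's strategy as the likelihood.
P(money-back guarantee) = 0.625·0.8 + 0.375·0.6 = 0.725
P(defective | money-back guarantee) = (0.625·0.8) / 0.725 = 0.5 / 0.725 = 0.689655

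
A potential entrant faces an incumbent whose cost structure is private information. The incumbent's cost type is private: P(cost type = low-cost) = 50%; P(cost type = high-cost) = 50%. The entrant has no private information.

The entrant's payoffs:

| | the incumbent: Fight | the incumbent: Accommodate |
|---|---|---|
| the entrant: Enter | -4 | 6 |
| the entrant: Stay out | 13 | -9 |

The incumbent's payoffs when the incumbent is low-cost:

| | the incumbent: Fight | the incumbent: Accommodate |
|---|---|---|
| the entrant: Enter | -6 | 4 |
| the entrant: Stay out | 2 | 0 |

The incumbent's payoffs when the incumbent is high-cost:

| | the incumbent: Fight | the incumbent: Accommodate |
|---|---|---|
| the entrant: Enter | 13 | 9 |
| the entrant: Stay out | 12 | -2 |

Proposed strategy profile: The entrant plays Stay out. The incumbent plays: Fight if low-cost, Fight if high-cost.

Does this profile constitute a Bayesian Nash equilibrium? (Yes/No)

The entrant plays Stay out: E[Stay out] = 0.5·(13) + 0.5·(13) = 13; E[Enter] = -4. Best-responding. ✓
The incumbent (cost type low-cost), facing Stay out: Fight gives 2, Accommodate gives 0. Proposed Fight is best. ✓
The incumbent (cost type high-cost), facing Stay out: Fight gives 12, Accommodate gives -2. Proposed Fight is best. ✓

Yes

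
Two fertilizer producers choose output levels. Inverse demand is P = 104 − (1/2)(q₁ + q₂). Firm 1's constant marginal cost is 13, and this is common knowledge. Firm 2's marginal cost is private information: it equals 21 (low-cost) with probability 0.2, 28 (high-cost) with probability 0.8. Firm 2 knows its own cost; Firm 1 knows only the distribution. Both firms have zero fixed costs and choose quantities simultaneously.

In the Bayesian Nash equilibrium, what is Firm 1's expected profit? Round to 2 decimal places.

2431.37

Each type of Firm 2 best-responds to q₁; Firm 1 best-responds to the expected q₂ over Firm 2's types.
Firm 2 with cost c maximizes (104 − (1/2)(q₁+q₂) − c)·q₂, giving q₂(c) = (104 − c − (1/2)q₁).
E[c₂] = 0.2·21 + 0.8·28 = 26.6
Firm 1's FOC against E[q₂] yields q₁ = (104 − 2·13 + E[c₂])/(3/2) = (104 − 26 + 26.6)/(3/2) = 69.7333.
E[P] = 104 − (1/2)·(q₁ + E[q₂]) = 47.8667; Firm 1's expected profit = (E[P] − 13)·q₁ = (47.8667 − 13)·69.7333 = 2431.37.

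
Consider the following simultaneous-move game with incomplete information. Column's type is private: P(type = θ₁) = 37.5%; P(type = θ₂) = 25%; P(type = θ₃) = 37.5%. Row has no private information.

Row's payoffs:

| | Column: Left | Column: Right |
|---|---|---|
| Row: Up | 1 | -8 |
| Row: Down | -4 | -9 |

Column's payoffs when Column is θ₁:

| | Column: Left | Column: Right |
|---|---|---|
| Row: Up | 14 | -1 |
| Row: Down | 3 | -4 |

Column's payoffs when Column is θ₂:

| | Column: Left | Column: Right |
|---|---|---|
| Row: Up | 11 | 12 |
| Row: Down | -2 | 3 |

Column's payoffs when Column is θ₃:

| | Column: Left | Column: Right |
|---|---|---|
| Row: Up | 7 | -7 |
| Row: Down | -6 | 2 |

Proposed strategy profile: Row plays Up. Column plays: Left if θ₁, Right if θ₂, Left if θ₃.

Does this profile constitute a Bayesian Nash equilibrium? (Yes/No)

Yes

A profile is a BNE iff every type of every player is best-responding given beliefs about the other side.
Row plays Up: E[Up] = 0.375·(1) + 0.25·(-8) + 0.375·(1) = -1.25; E[Down] = -5.25. Best-responding. ✓
Column (type θ₁), facing Up: Left gives 14, Right gives -1. Proposed Left is best. ✓
Column (type θ₂), facing Up: Left gives 11, Right gives 12. Proposed Right is best. ✓
Column (type θ₃), facing Up: Left gives 7, Right gives -7. Proposed Left is best. ✓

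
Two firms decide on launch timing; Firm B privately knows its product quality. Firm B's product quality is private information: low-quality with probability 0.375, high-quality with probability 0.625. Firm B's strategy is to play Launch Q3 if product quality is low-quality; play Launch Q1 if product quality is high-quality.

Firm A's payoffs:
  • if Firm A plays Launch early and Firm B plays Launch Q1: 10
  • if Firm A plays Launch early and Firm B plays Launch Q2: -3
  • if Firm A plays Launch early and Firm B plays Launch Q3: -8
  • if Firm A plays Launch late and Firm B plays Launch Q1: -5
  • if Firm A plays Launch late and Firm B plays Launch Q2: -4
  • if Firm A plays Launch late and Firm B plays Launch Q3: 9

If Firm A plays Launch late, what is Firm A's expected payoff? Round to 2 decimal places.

0.25

Take the expectation over Firm B's product quality, weighting each type's action by its prior probability.
E[Launch late] = 0.375·9 + 0.625·(-5) = 3.375 + (-3.125) = 0.25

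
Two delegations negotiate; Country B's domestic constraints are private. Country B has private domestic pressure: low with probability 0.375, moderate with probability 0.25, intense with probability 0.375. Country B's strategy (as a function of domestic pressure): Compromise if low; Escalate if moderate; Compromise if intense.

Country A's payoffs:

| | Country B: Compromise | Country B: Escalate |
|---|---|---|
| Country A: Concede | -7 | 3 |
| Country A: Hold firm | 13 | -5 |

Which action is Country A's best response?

Hold firm

E[Concede] = 0.375·(-7) + 0.25·(3) + 0.375·(-7) = -4.5
E[Hold firm] = 0.375·(13) + 0.25·(-5) + 0.375·(13) = 8.5
Best response: Hold firm (8.5 is the largest).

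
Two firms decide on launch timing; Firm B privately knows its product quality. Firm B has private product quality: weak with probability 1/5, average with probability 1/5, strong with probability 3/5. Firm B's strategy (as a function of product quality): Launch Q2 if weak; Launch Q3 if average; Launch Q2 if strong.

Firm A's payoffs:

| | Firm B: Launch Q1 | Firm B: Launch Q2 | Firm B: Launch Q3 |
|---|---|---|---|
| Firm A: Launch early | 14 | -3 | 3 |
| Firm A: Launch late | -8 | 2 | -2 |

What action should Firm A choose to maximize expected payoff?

Launch late

E[Launch early] = 1/5·(-3) + 1/5·(3) + 3/5·(-3) = -9/5
E[Launch late] = 1/5·(2) + 1/5·(-2) + 3/5·(2) = 6/5
Best response: Launch late (6/5 is the largest).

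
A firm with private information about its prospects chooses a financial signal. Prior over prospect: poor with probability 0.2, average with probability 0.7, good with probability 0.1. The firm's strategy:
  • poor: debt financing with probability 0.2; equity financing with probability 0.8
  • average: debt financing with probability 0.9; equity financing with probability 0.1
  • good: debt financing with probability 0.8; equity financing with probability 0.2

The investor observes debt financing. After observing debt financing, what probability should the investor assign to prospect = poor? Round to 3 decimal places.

P(debt financing) = 0.2·0.2 + 0.7·0.9 + 0.1·0.8 = 0.75
P(poor | debt financing) = (0.2·0.2) / 0.75 = 0.04 / 0.75 = 0.0533333

0.053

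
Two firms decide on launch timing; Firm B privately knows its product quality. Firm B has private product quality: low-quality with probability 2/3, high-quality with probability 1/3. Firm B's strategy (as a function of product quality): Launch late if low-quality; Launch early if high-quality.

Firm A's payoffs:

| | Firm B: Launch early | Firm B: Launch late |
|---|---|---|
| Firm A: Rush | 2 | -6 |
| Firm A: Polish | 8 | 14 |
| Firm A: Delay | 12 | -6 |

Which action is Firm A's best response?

E[Rush] = 2/3·(-6) + 1/3·(2) = -10/3
E[Polish] = 2/3·(14) + 1/3·(8) = 12
E[Delay] = 2/3·(-6) + 1/3·(12) = 0
Best response: Polish (12 is the largest).

Polish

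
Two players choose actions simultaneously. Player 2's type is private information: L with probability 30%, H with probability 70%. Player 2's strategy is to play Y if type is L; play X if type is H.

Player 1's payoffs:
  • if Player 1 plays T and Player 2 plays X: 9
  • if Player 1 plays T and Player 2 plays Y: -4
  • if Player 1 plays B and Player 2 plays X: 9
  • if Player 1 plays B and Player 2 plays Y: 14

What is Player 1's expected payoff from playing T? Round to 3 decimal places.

E[T] = 0.3·(-4) + 0.7·9 = (-1.2) + 6.3 = 5.1

5.100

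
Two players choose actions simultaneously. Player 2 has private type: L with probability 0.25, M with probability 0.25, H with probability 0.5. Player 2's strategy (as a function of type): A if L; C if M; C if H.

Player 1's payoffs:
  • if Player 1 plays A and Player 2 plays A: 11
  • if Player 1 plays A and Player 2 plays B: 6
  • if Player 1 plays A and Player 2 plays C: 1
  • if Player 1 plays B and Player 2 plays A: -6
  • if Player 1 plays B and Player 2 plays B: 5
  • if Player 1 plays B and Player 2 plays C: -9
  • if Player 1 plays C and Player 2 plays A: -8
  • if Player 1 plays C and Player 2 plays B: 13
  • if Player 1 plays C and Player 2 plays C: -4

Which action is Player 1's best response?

Compute Player 1's expected payoff for each action, taking the expectation over Player 2's type.
E[A] = 0.25·(11) + 0.25·(1) + 0.5·(1) = 3.5
E[B] = 0.25·(-6) + 0.25·(-9) + 0.5·(-9) = -8.25
E[C] = 0.25·(-8) + 0.25·(-4) + 0.5·(-4) = -5
Best response: A (3.5 is the largest).

A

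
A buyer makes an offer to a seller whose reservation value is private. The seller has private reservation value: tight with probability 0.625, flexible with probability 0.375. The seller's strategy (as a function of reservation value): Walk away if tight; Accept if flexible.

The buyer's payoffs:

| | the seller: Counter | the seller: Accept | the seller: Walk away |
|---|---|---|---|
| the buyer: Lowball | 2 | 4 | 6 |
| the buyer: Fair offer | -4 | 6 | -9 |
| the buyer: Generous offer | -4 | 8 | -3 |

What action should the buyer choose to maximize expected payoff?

Lowball

E[Lowball] = 0.625·(6) + 0.375·(4) = 5.25
E[Fair offer] = 0.625·(-9) + 0.375·(6) = -3.375
E[Generous offer] = 0.625·(-3) + 0.375·(8) = 1.125
Best response: Lowball (5.25 is the largest).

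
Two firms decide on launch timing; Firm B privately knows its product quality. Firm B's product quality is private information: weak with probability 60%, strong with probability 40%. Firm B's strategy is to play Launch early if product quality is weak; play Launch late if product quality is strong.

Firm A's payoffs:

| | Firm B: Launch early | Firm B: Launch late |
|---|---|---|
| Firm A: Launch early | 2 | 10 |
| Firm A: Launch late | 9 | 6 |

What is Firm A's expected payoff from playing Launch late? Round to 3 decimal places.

E[Launch late] = 0.6·9 + 0.4·6 = 5.4 + 2.4 = 7.8

7.800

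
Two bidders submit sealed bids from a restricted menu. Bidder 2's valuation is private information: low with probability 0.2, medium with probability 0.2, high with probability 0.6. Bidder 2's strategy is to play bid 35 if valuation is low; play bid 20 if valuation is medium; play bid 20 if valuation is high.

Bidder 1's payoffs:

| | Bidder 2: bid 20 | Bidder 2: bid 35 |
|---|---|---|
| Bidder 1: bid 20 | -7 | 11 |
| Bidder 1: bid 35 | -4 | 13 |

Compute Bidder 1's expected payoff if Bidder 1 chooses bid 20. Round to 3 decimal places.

-3.400

E[bid 20] = 0.2·11 + 0.2·(-7) + 0.6·(-7) = 2.2 + (-1.4) + (-4.2) = -3.4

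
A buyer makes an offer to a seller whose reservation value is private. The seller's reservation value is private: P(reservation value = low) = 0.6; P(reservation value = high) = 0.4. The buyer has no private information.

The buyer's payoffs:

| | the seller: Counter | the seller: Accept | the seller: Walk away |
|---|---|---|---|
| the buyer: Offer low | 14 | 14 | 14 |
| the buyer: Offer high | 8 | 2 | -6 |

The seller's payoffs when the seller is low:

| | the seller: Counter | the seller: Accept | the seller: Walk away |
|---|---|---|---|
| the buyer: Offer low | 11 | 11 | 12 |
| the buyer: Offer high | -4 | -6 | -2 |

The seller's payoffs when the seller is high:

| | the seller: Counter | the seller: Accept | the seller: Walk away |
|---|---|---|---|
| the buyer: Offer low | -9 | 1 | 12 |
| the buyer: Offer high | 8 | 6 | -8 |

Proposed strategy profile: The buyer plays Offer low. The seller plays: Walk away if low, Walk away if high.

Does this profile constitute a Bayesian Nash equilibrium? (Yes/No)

Yes

A profile is a BNE iff every type of every player is best-responding given beliefs about the other side.
The buyer plays Offer low: E[Offer low] = 0.6·(14) + 0.4·(14) = 14; E[Offer high] = -6. Best-responding. ✓
The seller (reservation value low), facing Offer low: Counter gives 11, Accept gives 11, Walk away gives 12. Proposed Walk away is best. ✓
The seller (reservation value high), facing Offer low: Counter gives -9, Accept gives 1, Walk away gives 12. Proposed Walk away is best. ✓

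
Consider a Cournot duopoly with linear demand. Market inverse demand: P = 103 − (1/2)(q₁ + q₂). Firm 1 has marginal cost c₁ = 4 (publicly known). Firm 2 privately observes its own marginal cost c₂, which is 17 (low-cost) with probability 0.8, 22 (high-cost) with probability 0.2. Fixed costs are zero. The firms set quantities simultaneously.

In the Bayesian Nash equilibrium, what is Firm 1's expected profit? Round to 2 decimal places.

Each type of Firm 2 best-responds to q₁; Firm 1 best-responds to the expected q₂ over Firm 2's types.
Firm 2 with cost c maximizes (103 − (1/2)(q₁+q₂) − c)·q₂, giving q₂(c) = (103 − c − (1/2)q₁).
E[c₂] = 0.8·17 + 0.2·22 = 18
Firm 1's FOC against E[q₂] yields q₁ = (103 − 2·4 + E[c₂])/(3/2) = (103 − 8 + 18)/(3/2) = 75.3333.
E[P] = 103 − (1/2)·(q₁ + E[q₂]) = 41.6667; Firm 1's expected profit = (E[P] − 4)·q₁ = (41.6667 − 4)·75.3333 = 2837.56.

2837.56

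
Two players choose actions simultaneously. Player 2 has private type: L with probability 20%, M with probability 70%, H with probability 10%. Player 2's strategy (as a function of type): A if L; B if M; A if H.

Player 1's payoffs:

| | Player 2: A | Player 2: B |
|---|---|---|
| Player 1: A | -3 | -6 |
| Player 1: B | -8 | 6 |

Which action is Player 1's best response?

B

Compute Player 1's expected payoff for each action, taking the expectation over Player 2's type.
E[A] = 0.2·(-3) + 0.7·(-6) + 0.1·(-3) = -5.1
E[B] = 0.2·(-8) + 0.7·(6) + 0.1·(-8) = 1.8
Best response: B (1.8 is the largest).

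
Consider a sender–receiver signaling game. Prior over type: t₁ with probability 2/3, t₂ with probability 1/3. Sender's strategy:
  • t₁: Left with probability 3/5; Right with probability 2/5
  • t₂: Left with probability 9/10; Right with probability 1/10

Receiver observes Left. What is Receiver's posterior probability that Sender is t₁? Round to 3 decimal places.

0.571

P(Left) = (2/3)·(3/5) + (1/3)·(9/10) = 7/10
P(t₁ | Left) = ((2/3)·(3/5)) / (7/10) = (2/5) / (7/10) = 4/7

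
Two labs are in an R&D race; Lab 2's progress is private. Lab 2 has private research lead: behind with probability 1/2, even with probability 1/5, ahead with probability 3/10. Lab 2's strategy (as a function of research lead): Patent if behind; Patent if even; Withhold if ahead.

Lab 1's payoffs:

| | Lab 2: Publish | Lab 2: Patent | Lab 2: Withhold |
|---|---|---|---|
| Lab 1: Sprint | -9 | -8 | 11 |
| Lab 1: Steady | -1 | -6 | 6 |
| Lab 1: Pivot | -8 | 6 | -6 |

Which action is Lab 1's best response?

Pivot

E[Sprint] = 1/2·(-8) + 1/5·(-8) + 3/10·(11) = -23/10
E[Steady] = 1/2·(-6) + 1/5·(-6) + 3/10·(6) = -12/5
E[Pivot] = 1/2·(6) + 1/5·(6) + 3/10·(-6) = 12/5
Best response: Pivot (12/5 is the largest).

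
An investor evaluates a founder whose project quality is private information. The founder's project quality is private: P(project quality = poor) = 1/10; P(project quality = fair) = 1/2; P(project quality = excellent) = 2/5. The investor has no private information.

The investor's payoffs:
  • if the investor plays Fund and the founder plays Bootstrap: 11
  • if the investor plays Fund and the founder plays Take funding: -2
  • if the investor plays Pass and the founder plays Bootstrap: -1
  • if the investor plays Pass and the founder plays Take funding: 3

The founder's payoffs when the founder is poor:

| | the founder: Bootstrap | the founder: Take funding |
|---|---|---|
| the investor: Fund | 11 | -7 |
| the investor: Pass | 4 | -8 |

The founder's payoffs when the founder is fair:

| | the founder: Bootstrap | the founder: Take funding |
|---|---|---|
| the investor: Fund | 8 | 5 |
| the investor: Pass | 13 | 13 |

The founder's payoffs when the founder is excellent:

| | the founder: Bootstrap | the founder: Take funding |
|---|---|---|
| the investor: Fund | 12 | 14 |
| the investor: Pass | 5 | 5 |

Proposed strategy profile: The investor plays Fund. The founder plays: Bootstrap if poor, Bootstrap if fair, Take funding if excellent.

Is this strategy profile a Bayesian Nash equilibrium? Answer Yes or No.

A profile is a BNE iff every type of every player is best-responding given beliefs about the other side.
The investor plays Fund: E[Fund] = 1/10·(11) + 1/2·(11) + 2/5·(-2) = 29/5; E[Pass] = 3/5. Best-responding. ✓
The founder (project quality poor), facing Fund: Bootstrap gives 11, Take funding gives -7. Proposed Bootstrap is best. ✓
The founder (project quality fair), facing Fund: Bootstrap gives 8, Take funding gives 5. Proposed Bootstrap is best. ✓
The founder (project quality excellent), facing Fund: Bootstrap gives 12, Take funding gives 14. Proposed Take funding is best. ✓

Yes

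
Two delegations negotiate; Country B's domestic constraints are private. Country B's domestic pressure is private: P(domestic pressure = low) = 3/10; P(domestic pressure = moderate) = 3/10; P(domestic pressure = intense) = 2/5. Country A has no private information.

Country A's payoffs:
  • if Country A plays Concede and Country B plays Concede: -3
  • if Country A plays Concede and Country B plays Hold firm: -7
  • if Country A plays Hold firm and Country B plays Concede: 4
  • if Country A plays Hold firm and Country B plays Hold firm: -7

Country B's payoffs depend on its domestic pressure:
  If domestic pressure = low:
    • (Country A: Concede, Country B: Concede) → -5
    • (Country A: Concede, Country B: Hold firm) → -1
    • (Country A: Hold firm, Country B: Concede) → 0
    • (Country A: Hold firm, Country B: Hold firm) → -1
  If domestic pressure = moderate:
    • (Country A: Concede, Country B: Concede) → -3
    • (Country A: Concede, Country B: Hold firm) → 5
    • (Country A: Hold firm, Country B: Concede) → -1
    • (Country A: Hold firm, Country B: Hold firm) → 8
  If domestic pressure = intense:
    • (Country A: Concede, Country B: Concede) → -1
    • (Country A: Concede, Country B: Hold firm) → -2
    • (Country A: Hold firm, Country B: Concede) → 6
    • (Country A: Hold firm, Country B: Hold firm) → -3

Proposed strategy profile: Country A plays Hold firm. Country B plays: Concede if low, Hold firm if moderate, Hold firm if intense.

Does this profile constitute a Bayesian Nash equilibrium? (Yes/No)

Country A plays Hold firm: E[Hold firm] = 3/10·(4) + 3/10·(-7) + 2/5·(-7) = -37/10; E[Concede] = -29/5. Best-responding. ✓
Country B (domestic pressure low), facing Hold firm: Concede gives 0, Hold firm gives -1. Proposed Concede is best. ✓
Country B (domestic pressure moderate), facing Hold firm: Concede gives -1, Hold firm gives 8. Proposed Hold firm is best. ✓
Country B (domestic pressure intense), facing Hold firm: Concede gives 6, Hold firm gives -3. Proposed Hold firm is not best — profitable deviation exists. ✗

No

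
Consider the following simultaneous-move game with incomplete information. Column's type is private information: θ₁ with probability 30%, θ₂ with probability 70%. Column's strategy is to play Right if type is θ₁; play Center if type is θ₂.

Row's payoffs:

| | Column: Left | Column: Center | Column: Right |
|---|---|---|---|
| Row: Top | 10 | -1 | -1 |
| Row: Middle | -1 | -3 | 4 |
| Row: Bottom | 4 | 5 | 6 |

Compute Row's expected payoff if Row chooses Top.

E[Top] = 0.3·(-1) + 0.7·(-1) = (-0.3) + (-0.7) = -1

-1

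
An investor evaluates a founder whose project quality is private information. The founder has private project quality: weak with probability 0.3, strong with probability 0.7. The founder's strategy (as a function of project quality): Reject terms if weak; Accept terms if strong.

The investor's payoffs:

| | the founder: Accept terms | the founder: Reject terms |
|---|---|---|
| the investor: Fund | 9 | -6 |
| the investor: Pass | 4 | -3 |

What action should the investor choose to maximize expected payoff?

Fund

E[Fund] = 0.3·(-6) + 0.7·(9) = 4.5
E[Pass] = 0.3·(-3) + 0.7·(4) = 1.9
Best response: Fund (4.5 is the largest).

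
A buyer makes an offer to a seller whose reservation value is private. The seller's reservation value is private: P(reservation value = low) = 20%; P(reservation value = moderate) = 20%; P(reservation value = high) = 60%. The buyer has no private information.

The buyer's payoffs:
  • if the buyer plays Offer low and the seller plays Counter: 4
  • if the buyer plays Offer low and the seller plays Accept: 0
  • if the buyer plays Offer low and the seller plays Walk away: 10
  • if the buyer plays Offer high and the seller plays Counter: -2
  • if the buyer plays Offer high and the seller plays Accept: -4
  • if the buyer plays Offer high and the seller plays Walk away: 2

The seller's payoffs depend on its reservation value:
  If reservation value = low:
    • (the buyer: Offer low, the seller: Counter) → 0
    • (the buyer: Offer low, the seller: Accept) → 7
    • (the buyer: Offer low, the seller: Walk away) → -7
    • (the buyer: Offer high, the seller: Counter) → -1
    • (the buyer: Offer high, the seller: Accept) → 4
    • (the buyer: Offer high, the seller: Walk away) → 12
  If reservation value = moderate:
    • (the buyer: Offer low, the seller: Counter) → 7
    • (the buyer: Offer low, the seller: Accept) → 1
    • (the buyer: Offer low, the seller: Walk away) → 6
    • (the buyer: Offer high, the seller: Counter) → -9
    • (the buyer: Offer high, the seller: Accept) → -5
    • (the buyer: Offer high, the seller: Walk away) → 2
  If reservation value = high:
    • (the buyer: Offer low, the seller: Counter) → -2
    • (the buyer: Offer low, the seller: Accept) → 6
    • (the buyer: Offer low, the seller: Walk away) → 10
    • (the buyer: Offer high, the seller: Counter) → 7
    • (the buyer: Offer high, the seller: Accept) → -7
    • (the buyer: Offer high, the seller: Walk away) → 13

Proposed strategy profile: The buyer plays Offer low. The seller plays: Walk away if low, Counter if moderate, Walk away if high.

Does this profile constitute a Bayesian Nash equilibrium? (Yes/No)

A profile is a BNE iff every type of every player is best-responding given beliefs about the other side.
The buyer plays Offer low: E[Offer low] = 0.2·(10) + 0.2·(4) + 0.6·(10) = 8.8; E[Offer high] = 1.2. Best-responding. ✓
The seller (reservation value low), facing Offer low: Counter gives 0, Accept gives 7, Walk away gives -7. Proposed Walk away is not best — profitable deviation exists. ✗
The seller (reservation value moderate), facing Offer low: Counter gives 7, Accept gives 1, Walk away gives 6. Proposed Counter is best. ✓
The seller (reservation value high), facing Offer low: Counter gives -2, Accept gives 6, Walk away gives 10. Proposed Walk away is best. ✓

No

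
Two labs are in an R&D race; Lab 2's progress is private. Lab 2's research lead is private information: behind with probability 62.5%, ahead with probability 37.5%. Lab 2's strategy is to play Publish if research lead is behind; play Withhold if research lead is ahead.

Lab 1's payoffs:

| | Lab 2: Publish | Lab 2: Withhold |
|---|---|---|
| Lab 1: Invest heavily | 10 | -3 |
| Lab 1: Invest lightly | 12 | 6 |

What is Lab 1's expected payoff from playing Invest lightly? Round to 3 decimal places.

9.750

E[Invest lightly] = 0.625·12 + 0.375·6 = 7.5 + 2.25 = 9.75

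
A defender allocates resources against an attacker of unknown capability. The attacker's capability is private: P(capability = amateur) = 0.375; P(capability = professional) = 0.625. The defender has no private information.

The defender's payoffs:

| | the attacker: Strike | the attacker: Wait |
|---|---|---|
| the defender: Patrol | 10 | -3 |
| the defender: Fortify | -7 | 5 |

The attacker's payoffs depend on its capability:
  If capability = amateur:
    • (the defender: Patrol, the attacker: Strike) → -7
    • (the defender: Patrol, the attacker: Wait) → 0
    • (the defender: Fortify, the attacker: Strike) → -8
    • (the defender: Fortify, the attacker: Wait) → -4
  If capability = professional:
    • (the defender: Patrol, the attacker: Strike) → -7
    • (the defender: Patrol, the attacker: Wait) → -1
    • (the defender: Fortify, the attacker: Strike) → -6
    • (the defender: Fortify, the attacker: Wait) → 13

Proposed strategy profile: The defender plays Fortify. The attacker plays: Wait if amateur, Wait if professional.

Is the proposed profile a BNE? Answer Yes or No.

Yes

A profile is a BNE iff every type of every player is best-responding given beliefs about the other side.
The defender plays Fortify: E[Fortify] = 0.375·(5) + 0.625·(5) = 5; E[Patrol] = -3. Best-responding. ✓
The attacker (capability amateur), facing Fortify: Strike gives -8, Wait gives -4. Proposed Wait is best. ✓
The attacker (capability professional), facing Fortify: Strike gives -6, Wait gives 13. Proposed Wait is best. ✓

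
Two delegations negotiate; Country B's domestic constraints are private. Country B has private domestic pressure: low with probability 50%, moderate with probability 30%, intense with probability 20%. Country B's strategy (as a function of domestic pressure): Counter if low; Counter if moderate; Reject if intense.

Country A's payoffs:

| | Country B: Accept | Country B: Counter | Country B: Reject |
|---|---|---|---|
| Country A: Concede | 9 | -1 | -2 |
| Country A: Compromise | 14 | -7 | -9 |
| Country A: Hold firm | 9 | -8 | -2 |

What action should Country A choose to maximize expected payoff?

E[Concede] = 0.5·(-1) + 0.3·(-1) + 0.2·(-2) = -1.2
E[Compromise] = 0.5·(-7) + 0.3·(-7) + 0.2·(-9) = -7.4
E[Hold firm] = 0.5·(-8) + 0.3·(-8) + 0.2·(-2) = -6.8
Best response: Concede (-1.2 is the largest).

Concede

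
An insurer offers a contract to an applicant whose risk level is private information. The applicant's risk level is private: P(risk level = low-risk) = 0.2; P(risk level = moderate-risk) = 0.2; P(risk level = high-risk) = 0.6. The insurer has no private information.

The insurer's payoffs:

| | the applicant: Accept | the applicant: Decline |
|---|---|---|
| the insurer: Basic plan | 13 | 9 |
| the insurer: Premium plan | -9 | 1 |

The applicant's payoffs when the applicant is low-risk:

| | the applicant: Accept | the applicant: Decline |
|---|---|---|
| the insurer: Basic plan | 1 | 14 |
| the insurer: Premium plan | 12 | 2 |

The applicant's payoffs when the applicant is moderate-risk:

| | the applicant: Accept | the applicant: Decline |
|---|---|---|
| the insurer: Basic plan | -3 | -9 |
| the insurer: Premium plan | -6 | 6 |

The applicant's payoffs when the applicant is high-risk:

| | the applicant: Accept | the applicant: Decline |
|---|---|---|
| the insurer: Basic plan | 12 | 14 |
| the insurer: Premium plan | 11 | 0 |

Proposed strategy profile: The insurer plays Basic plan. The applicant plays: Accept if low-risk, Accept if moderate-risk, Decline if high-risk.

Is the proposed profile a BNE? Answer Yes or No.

The insurer plays Basic plan: E[Basic plan] = 0.2·(13) + 0.2·(13) + 0.6·(9) = 10.6; E[Premium plan] = -3. Best-responding. ✓
The applicant (risk level low-risk), facing Basic plan: Accept gives 1, Decline gives 14. Proposed Accept is not best — profitable deviation exists. ✗
The applicant (risk level moderate-risk), facing Basic plan: Accept gives -3, Decline gives -9. Proposed Accept is best. ✓
The applicant (risk level high-risk), facing Basic plan: Accept gives 12, Decline gives 14. Proposed Decline is best. ✓

No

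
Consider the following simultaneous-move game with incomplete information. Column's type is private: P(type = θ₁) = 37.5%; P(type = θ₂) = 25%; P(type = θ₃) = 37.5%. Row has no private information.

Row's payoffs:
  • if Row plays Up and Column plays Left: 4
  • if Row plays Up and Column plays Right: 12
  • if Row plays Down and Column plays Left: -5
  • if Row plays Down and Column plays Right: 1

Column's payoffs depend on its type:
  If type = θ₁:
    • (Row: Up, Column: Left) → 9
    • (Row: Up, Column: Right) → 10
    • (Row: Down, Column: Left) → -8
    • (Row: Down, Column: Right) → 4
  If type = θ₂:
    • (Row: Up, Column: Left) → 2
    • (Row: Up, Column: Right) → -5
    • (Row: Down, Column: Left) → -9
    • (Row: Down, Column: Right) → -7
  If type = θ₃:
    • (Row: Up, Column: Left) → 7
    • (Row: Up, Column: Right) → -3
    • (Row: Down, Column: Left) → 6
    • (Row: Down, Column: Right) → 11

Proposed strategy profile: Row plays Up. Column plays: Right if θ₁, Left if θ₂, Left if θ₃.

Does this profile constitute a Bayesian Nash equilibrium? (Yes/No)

Yes

Row plays Up: E[Up] = 0.375·(12) + 0.25·(4) + 0.375·(4) = 7; E[Down] = -2.75. Best-responding. ✓
Column (type θ₁), facing Up: Left gives 9, Right gives 10. Proposed Right is best. ✓
Column (type θ₂), facing Up: Left gives 2, Right gives -5. Proposed Left is best. ✓
Column (type θ₃), facing Up: Left gives 7, Right gives -3. Proposed Left is best. ✓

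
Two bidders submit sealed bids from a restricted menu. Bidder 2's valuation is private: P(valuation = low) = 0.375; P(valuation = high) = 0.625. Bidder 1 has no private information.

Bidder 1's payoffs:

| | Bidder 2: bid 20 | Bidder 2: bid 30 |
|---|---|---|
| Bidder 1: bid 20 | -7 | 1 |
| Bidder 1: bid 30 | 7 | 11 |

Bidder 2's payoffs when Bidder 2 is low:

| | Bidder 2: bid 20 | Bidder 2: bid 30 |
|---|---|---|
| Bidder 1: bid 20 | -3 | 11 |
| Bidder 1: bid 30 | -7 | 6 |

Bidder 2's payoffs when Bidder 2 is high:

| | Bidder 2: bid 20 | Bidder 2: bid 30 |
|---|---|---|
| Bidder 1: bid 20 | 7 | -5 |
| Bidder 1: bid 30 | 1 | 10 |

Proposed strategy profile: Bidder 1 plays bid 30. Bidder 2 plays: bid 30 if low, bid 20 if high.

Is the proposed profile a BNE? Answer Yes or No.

No

Bidder 1 plays bid 30: E[bid 30] = 0.375·(11) + 0.625·(7) = 8.5; E[bid 20] = -4. Best-responding. ✓
Bidder 2 (valuation low), facing bid 30: bid 20 gives -7, bid 30 gives 6. Proposed bid 30 is best. ✓
Bidder 2 (valuation high), facing bid 30: bid 20 gives 1, bid 30 gives 10. Proposed bid 20 is not best — profitable deviation exists. ✗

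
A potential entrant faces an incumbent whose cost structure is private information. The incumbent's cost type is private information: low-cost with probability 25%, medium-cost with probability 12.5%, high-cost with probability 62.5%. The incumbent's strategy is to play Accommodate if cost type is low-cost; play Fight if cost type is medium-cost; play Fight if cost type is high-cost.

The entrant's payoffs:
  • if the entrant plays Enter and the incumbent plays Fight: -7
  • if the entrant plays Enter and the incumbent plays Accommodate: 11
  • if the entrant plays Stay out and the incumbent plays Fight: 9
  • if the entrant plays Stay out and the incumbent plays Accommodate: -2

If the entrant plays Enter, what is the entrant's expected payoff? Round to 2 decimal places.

-2.50

E[Enter] = 0.25·11 + 0.125·(-7) + 0.625·(-7) = 2.75 + (-0.875) + (-4.375) = -2.5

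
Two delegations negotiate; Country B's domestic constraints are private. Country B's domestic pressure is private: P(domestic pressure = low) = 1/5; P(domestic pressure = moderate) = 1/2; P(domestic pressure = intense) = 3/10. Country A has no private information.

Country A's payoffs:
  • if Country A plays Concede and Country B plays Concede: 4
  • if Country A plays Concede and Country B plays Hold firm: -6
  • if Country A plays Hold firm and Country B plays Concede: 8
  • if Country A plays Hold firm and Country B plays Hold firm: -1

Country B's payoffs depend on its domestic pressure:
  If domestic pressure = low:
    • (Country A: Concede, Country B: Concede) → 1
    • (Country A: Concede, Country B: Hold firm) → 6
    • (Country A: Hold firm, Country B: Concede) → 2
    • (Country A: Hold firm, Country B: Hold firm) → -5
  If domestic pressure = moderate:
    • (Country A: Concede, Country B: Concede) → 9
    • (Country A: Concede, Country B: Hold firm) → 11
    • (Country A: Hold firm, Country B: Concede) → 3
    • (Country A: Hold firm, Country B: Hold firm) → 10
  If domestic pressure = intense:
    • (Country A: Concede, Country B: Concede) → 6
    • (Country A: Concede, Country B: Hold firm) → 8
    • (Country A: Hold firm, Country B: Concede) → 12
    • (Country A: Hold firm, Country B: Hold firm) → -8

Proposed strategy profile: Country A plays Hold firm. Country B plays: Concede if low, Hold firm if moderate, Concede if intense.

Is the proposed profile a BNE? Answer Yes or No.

Country A plays Hold firm: E[Hold firm] = 1/5·(8) + 1/2·(-1) + 3/10·(8) = 7/2; E[Concede] = -1. Best-responding. ✓
Country B (domestic pressure low), facing Hold firm: Concede gives 2, Hold firm gives -5. Proposed Concede is best. ✓
Country B (domestic pressure moderate), facing Hold firm: Concede gives 3, Hold firm gives 10. Proposed Hold firm is best. ✓
Country B (domestic pressure intense), facing Hold firm: Concede gives 12, Hold firm gives -8. Proposed Concede is best. ✓

Yes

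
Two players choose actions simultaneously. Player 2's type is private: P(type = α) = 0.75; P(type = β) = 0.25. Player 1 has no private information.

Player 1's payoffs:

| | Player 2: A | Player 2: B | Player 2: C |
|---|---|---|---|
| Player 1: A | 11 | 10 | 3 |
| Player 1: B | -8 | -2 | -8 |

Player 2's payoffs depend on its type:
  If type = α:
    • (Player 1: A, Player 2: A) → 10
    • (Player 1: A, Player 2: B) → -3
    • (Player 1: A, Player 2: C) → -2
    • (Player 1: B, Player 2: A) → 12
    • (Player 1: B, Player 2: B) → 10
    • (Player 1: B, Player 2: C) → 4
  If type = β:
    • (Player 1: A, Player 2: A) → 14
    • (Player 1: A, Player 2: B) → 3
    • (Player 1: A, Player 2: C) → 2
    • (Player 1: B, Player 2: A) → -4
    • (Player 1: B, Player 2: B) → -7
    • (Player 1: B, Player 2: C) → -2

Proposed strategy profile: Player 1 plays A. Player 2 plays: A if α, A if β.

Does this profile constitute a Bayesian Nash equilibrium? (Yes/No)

Yes

A profile is a BNE iff every type of every player is best-responding given beliefs about the other side.
Player 1 plays A: E[A] = 0.75·(11) + 0.25·(11) = 11; E[B] = -8. Best-responding. ✓
Player 2 (type α), facing A: A gives 10, B gives -3, C gives -2. Proposed A is best. ✓
Player 2 (type β), facing A: A gives 14, B gives 3, C gives 2. Proposed A is best. ✓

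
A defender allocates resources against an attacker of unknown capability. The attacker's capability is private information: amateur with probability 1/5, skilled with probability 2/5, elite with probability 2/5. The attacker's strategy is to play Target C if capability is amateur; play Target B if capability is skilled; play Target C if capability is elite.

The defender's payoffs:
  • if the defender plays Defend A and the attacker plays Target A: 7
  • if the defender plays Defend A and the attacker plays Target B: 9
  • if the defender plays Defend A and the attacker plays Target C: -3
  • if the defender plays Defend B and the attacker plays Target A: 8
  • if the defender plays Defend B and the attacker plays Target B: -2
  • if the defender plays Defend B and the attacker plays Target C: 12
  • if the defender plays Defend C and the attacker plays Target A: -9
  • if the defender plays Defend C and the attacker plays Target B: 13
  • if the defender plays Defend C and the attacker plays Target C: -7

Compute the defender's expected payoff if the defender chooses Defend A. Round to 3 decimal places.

E[Defend A] = 1/5·(-3) + 2/5·9 + 2/5·(-3) = (-3/5) + 18/5 + (-6/5) = 9/5

1.800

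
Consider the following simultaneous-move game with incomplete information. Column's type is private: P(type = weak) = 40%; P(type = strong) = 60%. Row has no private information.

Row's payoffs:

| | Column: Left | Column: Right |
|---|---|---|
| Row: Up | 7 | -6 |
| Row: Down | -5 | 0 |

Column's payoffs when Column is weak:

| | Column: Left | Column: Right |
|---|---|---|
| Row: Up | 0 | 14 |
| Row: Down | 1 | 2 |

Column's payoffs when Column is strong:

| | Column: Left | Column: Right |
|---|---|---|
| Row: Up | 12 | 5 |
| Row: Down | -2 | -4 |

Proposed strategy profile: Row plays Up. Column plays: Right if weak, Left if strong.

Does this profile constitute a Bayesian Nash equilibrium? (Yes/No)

Yes

Row plays Up: E[Up] = 0.4·(-6) + 0.6·(7) = 1.8; E[Down] = -3. Best-responding. ✓
Column (type weak), facing Up: Left gives 0, Right gives 14. Proposed Right is best. ✓
Column (type strong), facing Up: Left gives 12, Right gives 5. Proposed Left is best. ✓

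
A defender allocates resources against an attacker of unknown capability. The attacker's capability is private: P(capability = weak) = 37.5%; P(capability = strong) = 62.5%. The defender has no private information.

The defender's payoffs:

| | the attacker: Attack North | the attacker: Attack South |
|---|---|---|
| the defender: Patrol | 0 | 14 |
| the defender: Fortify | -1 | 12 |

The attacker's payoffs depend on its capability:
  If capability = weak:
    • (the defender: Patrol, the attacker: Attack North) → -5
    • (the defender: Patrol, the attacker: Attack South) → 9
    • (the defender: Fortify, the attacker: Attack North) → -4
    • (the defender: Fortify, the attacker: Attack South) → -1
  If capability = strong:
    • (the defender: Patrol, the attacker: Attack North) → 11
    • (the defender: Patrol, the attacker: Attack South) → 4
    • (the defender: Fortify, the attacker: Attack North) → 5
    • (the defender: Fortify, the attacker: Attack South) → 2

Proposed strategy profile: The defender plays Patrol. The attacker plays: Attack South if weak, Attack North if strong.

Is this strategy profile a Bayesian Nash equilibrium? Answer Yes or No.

Yes

The defender plays Patrol: E[Patrol] = 0.375·(14) + 0.625·(0) = 5.25; E[Fortify] = 3.875. Best-responding. ✓
The attacker (capability weak), facing Patrol: Attack North gives -5, Attack South gives 9. Proposed Attack South is best. ✓
The attacker (capability strong), facing Patrol: Attack North gives 11, Attack South gives 4. Proposed Attack North is best. ✓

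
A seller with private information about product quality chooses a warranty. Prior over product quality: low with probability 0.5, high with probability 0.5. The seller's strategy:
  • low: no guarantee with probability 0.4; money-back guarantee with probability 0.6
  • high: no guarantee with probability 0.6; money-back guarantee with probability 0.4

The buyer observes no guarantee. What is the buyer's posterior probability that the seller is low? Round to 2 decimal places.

0.40

Apply Bayes' rule using the sender's strategy as the likelihood.
P(no guarantee) = 0.5·0.4 + 0.5·0.6 = 0.5
P(low | no guarantee) = (0.5·0.4) / 0.5 = 0.2 / 0.5 = 0.4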